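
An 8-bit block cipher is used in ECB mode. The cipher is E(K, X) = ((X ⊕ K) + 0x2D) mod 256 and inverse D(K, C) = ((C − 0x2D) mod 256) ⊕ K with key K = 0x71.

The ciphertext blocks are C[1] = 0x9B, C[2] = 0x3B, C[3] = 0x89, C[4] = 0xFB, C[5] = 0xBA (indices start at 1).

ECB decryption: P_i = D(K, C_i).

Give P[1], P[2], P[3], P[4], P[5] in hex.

P[1] = 0x1F, P[2] = 0x7F, P[3] = 0x2D, P[4] = 0xBF, P[5] = 0xFC

P[1]: D(K, 0x9B) = 0x1F.
P[2]: D(K, 0x3B) = 0x7F.
P[3]: D(K, 0x89) = 0x2D.
P[4]: D(K, 0xFB) = 0xBF.
P[5]: D(K, 0xBA) = 0xFC.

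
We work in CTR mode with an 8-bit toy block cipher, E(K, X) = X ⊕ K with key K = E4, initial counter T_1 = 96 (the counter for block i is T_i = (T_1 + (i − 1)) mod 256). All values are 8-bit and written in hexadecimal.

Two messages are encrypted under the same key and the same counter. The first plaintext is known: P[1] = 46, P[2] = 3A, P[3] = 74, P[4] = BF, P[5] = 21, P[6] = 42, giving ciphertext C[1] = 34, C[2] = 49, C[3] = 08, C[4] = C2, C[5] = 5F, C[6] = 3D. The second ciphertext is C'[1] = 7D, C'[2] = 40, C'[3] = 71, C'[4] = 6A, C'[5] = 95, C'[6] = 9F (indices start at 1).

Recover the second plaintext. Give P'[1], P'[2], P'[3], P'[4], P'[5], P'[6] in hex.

In CTR with a reused counter, both messages share the same keystream S_i, so C_i ⊕ C'_i = P_i ⊕ P'_i and thus P'_i = P_i ⊕ C_i ⊕ C'_i.
P'[1]: 46 ⊕ 34 ⊕ 7D = 0F.
P'[2]: 3A ⊕ 49 ⊕ 40 = 33.
P'[3]: 74 ⊕ 08 ⊕ 71 = 0D.
P'[4]: BF ⊕ C2 ⊕ 6A = 17.
P'[5]: 21 ⊕ 5F ⊕ 95 = EB.
P'[6]: 42 ⊕ 3D ⊕ 9F = E0.

P'[1] = 0F, P'[2] = 33, P'[3] = 0D, P'[4] = 17, P'[5] = EB, P'[6] = E0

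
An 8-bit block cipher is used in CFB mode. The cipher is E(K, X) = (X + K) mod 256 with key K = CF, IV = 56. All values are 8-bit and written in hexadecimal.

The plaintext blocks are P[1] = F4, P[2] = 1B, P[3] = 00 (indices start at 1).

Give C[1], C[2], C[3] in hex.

CFB encryption: C_i = P_i ⊕ E(K, C_{i−1}), with C_{0} = IV.
C[1]: E(K, 56) = 25; F4 ⊕ 25 = D1.
C[2]: E(K, D1) = A0; 1B ⊕ A0 = BB.
C[3]: E(K, BB) = 8A; 00 ⊕ 8A = 8A.

C[1] = D1, C[2] = BB, C[3] = 8A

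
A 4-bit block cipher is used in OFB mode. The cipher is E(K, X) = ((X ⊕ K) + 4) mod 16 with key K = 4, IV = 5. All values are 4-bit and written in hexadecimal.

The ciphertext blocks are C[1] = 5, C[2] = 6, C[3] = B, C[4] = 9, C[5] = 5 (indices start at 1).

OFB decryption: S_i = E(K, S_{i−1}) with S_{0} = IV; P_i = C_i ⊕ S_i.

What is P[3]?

P[1]: S = E(K, 5) = 5; 5 ⊕ 5 = 0.
P[2]: S = E(K, 5) = 5; 6 ⊕ 5 = 3.
P[3]: S = E(K, 5) = 5; B ⊕ 5 = E.

P[3] = E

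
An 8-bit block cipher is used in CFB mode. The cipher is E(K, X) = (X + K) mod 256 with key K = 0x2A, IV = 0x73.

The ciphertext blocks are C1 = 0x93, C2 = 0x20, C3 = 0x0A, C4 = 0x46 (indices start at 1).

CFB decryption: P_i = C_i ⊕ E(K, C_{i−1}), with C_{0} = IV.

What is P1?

P1: E(K, 0x73) = 0x9D; 0x93 ⊕ 0x9D = 0x0E.

P1 = 0x0E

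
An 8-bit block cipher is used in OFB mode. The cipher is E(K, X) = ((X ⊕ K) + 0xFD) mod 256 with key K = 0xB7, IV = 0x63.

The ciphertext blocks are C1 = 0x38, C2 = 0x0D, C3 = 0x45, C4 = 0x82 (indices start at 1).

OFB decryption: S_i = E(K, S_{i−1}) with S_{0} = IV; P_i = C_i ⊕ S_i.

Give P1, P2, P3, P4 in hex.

P1: S = E(K, 0x63) = 0xD1; 0x38 ⊕ 0xD1 = 0xE9.
P2: S = E(K, 0xD1) = 0x63; 0x0D ⊕ 0x63 = 0x6E.
P3: S = E(K, 0x63) = 0xD1; 0x45 ⊕ 0xD1 = 0x94.
P4: S = E(K, 0xD1) = 0x63; 0x82 ⊕ 0x63 = 0xE1.

P1 = 0xE9, P2 = 0x6E, P3 = 0x94, P4 = 0xE1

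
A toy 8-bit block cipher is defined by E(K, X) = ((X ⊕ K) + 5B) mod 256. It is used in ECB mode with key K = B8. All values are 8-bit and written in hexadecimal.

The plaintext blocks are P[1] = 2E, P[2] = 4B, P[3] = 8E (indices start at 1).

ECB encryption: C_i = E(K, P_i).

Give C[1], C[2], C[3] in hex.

C[1]: E(K, 2E) = F1.
C[2]: E(K, 4B) = 4E.
C[3]: E(K, 8E) = 91.

C[1] = F1, C[2] = 4E, C[3] = 91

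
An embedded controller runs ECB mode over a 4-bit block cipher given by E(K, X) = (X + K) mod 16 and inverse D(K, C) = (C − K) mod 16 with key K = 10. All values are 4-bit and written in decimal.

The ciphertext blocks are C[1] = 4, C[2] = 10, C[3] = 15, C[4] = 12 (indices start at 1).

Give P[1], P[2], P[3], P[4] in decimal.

ECB decryption: P_i = D(K, C_i).
P[1]: D(K, 4) = 10.
P[2]: D(K, 10) = 0.
P[3]: D(K, 15) = 5.
P[4]: D(K, 12) = 2.

P[1] = 10, P[2] = 0, P[3] = 5, P[4] = 2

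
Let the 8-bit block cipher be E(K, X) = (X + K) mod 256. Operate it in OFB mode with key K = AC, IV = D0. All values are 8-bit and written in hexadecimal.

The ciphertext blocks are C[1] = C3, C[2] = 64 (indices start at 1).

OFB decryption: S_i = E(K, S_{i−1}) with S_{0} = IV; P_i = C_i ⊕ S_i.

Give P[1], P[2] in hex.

P[1]: S = E(K, D0) = 7C; C3 ⊕ 7C = BF.
P[2]: S = E(K, 7C) = 28; 64 ⊕ 28 = 4C.

P[1] = BF, P[2] = 4C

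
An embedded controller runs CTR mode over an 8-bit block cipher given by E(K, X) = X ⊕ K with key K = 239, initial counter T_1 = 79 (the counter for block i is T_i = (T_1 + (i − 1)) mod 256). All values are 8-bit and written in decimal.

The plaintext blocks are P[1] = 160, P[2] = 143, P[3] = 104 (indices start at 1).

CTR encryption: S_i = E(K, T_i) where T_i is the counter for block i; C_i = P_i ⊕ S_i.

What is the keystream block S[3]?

190

C[1]: T = 79, S = E(K, T) = 160; 160 ⊕ 160 = 0.
C[2]: T = 80, S = E(K, T) = 191; 143 ⊕ 191 = 48.
C[3]: T = 81, S = E(K, T) = 190; 104 ⊕ 190 = 214.
So S[3] = 190.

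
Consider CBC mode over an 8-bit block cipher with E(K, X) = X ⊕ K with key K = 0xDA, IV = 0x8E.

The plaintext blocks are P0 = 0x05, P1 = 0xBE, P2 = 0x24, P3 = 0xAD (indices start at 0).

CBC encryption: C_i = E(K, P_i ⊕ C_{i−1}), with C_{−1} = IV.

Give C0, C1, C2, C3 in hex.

C0: P0 ⊕ 0x8E = 0x8B; E(K, 0x8B) = 0x51.
C1: P1 ⊕ 0x51 = 0xEF; E(K, 0xEF) = 0x35.
C2: P2 ⊕ 0x35 = 0x11; E(K, 0x11) = 0xCB.
C3: P3 ⊕ 0xCB = 0x66; E(K, 0x66) = 0xBC.

C0 = 0x51, C1 = 0x35, C2 = 0xCB, C3 = 0xBC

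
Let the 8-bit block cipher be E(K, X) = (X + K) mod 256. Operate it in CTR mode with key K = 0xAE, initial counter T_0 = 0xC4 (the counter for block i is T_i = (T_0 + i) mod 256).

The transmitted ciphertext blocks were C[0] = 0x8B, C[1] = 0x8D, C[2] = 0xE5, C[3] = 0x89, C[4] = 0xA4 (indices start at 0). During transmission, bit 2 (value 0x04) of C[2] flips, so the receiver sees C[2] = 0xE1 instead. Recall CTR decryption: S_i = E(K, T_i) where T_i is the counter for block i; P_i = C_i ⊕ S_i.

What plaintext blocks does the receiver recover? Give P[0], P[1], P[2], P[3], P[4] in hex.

P[0] = 0xF9, P[1] = 0xFE, P[2] = 0x95, P[3] = 0xFC, P[4] = 0xD2

Only C[2] changed, to 0xE1. In CTR, a change in C_i flips the same bit in P_i only; the keystream is unaffected. Decrypting the received ciphertext:
P[0]: T = 0xC4, S = E(K, T) = 0x72; 0x8B ⊕ 0x72 = 0xF9.
P[1]: T = 0xC5, S = E(K, T) = 0x73; 0x8D ⊕ 0x73 = 0xFE.
P[2]: T = 0xC6, S = E(K, T) = 0x74; 0xE1 ⊕ 0x74 = 0x95.
P[3]: T = 0xC7, S = E(K, T) = 0x75; 0x89 ⊕ 0x75 = 0xFC.
P[4]: T = 0xC8, S = E(K, T) = 0x76; 0xA4 ⊕ 0x76 = 0xD2.
Blocks that differ from the original plaintext: P[2].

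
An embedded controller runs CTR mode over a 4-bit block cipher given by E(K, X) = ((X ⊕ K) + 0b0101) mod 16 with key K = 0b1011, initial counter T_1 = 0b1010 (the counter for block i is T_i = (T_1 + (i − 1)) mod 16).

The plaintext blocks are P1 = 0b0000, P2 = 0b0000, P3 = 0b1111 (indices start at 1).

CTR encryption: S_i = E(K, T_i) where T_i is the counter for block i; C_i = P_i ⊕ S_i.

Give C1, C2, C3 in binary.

C1: T = 0b1010, S = E(K, T) = 0b0110; 0b0000 ⊕ 0b0110 = 0b0110.
C2: T = 0b1011, S = E(K, T) = 0b0101; 0b0000 ⊕ 0b0101 = 0b0101.
C3: T = 0b1100, S = E(K, T) = 0b1100; 0b1111 ⊕ 0b1100 = 0b0011.

C1 = 0b0110, C2 = 0b0101, C3 = 0b0011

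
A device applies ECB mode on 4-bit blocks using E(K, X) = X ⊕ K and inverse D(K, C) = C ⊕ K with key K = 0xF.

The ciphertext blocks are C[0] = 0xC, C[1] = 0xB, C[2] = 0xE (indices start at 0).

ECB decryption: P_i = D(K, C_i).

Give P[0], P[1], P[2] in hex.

P[0]: D(K, 0xC) = 0x3.
P[1]: D(K, 0xB) = 0x4.
P[2]: D(K, 0xE) = 0x1.

P[0] = 0x3, P[1] = 0x4, P[2] = 0x1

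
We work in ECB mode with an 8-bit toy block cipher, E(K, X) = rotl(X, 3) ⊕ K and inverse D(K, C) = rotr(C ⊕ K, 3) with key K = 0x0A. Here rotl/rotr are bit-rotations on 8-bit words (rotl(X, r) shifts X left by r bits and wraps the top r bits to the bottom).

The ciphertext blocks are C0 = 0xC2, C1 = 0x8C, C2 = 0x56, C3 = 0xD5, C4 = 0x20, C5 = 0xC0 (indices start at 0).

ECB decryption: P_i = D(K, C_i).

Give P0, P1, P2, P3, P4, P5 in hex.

P0 = 0x19, P1 = 0xD0, P2 = 0x8B, P3 = 0xFB, P4 = 0x45, P5 = 0x59

P0: D(K, 0xC2) = 0x19.
P1: D(K, 0x8C) = 0xD0.
P2: D(K, 0x56) = 0x8B.
P3: D(K, 0xD5) = 0xFB.
P4: D(K, 0x20) = 0x45.
P5: D(K, 0xC0) = 0x59.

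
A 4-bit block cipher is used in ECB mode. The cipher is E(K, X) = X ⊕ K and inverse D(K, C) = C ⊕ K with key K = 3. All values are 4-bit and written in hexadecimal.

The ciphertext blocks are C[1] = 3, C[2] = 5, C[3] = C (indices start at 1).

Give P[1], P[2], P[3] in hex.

ECB decryption: P_i = D(K, C_i).
P[1]: D(K, 3) = 0.
P[2]: D(K, 5) = 6.
P[3]: D(K, C) = F.

P[1] = 0, P[2] = 6, P[3] = F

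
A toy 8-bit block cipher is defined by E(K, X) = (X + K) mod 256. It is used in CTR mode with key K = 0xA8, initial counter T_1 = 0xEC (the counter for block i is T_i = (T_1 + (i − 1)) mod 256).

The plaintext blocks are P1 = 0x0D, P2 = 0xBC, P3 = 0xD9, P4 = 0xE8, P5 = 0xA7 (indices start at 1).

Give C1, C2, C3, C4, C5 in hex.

CTR encryption: S_i = E(K, T_i) where T_i is the counter for block i; C_i = P_i ⊕ S_i.
C1: T = 0xEC, S = E(K, T) = 0x94; 0x0D ⊕ 0x94 = 0x99.
C2: T = 0xED, S = E(K, T) = 0x95; 0xBC ⊕ 0x95 = 0x29.
C3: T = 0xEE, S = E(K, T) = 0x96; 0xD9 ⊕ 0x96 = 0x4F.
C4: T = 0xEF, S = E(K, T) = 0x97; 0xE8 ⊕ 0x97 = 0x7F.
C5: T = 0xF0, S = E(K, T) = 0x98; 0xA7 ⊕ 0x98 = 0x3F.

C1 = 0x99, C2 = 0x29, C3 = 0x4F, C4 = 0x7F, C5 = 0x3F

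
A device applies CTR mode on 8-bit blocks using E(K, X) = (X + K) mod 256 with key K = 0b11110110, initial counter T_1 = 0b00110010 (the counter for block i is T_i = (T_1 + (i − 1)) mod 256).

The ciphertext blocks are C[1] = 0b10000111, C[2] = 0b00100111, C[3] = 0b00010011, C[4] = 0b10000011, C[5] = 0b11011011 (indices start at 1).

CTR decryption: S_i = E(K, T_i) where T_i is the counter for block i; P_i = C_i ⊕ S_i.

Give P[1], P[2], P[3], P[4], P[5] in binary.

P[1]: T = 0b00110010, S = E(K, T) = 0b00101000; 0b10000111 ⊕ 0b00101000 = 0b10101111.
P[2]: T = 0b00110011, S = E(K, T) = 0b00101001; 0b00100111 ⊕ 0b00101001 = 0b00001110.
P[3]: T = 0b00110100, S = E(K, T) = 0b00101010; 0b00010011 ⊕ 0b00101010 = 0b00111001.
P[4]: T = 0b00110101, S = E(K, T) = 0b00101011; 0b10000011 ⊕ 0b00101011 = 0b10101000.
P[5]: T = 0b00110110, S = E(K, T) = 0b00101100; 0b11011011 ⊕ 0b00101100 = 0b11110111.

P[1] = 0b10101111, P[2] = 0b00001110, P[3] = 0b00111001, P[4] = 0b10101000, P[5] = 0b11110111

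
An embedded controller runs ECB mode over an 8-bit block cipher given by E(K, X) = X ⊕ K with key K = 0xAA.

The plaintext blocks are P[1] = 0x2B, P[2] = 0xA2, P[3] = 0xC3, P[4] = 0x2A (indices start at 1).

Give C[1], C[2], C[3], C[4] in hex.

ECB encryption: C_i = E(K, P_i).
C[1]: E(K, 0x2B) = 0x81.
C[2]: E(K, 0xA2) = 0x08.
C[3]: E(K, 0xC3) = 0x69.
C[4]: E(K, 0x2A) = 0x80.

C[1] = 0x81, C[2] = 0x08, C[3] = 0x69, C[4] = 0x80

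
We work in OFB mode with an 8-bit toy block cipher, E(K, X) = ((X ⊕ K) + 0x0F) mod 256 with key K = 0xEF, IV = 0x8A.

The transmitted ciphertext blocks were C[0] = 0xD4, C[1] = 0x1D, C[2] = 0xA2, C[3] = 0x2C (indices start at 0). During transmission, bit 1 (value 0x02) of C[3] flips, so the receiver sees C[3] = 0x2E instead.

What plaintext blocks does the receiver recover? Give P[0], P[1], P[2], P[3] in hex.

P[0] = 0xA0, P[1] = 0xB7, P[2] = 0xF6, P[3] = 0xE4

OFB decryption: S_i = E(K, S_{i−1}) with S_{−1} = IV; P_i = C_i ⊕ S_i.
Only C[3] changed, to 0x2E. In OFB, a change in C_i flips the same bit in P_i only; the keystream is unaffected. Decrypting the received ciphertext:
P[0]: S = E(K, 0x8A) = 0x74; 0xD4 ⊕ 0x74 = 0xA0.
P[1]: S = E(K, 0x74) = 0xAA; 0x1D ⊕ 0xAA = 0xB7.
P[2]: S = E(K, 0xAA) = 0x54; 0xA2 ⊕ 0x54 = 0xF6.
P[3]: S = E(K, 0x54) = 0xCA; 0x2E ⊕ 0xCA = 0xE4.
Blocks that differ from the original plaintext: P[3].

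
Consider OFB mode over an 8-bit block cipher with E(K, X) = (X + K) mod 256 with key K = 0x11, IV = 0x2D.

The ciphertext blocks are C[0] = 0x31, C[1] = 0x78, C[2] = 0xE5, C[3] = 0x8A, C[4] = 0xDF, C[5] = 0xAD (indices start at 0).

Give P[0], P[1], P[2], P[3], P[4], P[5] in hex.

P[0] = 0x0F, P[1] = 0x37, P[2] = 0x85, P[3] = 0xFB, P[4] = 0x5D, P[5] = 0x3E

OFB decryption: S_i = E(K, S_{i−1}) with S_{−1} = IV; P_i = C_i ⊕ S_i.
P[0]: S = E(K, 0x2D) = 0x3E; 0x31 ⊕ 0x3E = 0x0F.
P[1]: S = E(K, 0x3E) = 0x4F; 0x78 ⊕ 0x4F = 0x37.
P[2]: S = E(K, 0x4F) = 0x60; 0xE5 ⊕ 0x60 = 0x85.
P[3]: S = E(K, 0x60) = 0x71; 0x8A ⊕ 0x71 = 0xFB.
P[4]: S = E(K, 0x71) = 0x82; 0xDF ⊕ 0x82 = 0x5D.
P[5]: S = E(K, 0x82) = 0x93; 0xAD ⊕ 0x93 = 0x3E.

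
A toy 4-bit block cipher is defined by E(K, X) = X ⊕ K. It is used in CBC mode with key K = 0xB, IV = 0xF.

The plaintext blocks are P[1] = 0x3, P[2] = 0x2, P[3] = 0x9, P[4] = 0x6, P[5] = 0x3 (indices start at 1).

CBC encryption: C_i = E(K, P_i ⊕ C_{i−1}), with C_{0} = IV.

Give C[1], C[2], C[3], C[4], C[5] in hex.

C[1]: P[1] ⊕ 0xF = 0xC; E(K, 0xC) = 0x7.
C[2]: P[2] ⊕ 0x7 = 0x5; E(K, 0x5) = 0xE.
C[3]: P[3] ⊕ 0xE = 0x7; E(K, 0x7) = 0xC.
C[4]: P[4] ⊕ 0xC = 0xA; E(K, 0xA) = 0x1.
C[5]: P[5] ⊕ 0x1 = 0x2; E(K, 0x2) = 0x9.

C[1] = 0x7, C[2] = 0xE, C[3] = 0xC, C[4] = 0x1, C[5] = 0x9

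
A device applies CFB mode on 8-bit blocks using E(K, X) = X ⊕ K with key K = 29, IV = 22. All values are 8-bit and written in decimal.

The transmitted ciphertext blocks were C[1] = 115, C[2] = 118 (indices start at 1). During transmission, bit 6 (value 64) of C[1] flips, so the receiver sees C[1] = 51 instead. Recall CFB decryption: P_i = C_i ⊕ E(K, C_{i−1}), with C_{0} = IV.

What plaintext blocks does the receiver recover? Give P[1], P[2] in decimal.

P[1] = 56, P[2] = 88

Only C[1] changed, to 51. In CFB, a change in C_i flips the same bit in P_i and garbles P_{i+1}. Decrypting the received ciphertext:
P[1]: E(K, 22) = 11; 51 ⊕ 11 = 56.
P[2]: E(K, 51) = 46; 118 ⊕ 46 = 88.
Blocks that differ from the original plaintext: P[1], P[2].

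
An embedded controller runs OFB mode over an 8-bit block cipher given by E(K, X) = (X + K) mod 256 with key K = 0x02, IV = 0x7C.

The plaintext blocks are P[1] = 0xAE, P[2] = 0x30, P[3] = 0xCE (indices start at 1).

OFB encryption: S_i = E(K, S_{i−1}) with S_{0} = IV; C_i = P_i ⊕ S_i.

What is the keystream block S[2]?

0x80

C[1]: S = E(K, 0x7C) = 0x7E; 0xAE ⊕ 0x7E = 0xD0.
C[2]: S = E(K, 0x7E) = 0x80; 0x30 ⊕ 0x80 = 0xB0.
So S[2] = 0x80.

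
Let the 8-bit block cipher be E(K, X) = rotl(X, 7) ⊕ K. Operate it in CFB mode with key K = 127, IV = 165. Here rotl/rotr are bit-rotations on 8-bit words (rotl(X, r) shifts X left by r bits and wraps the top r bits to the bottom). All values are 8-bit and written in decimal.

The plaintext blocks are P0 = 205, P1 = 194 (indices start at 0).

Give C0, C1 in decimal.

CFB encryption: C_i = P_i ⊕ E(K, C_{i−1}), with C_{−1} = IV.
C0: E(K, 165) = 173; 205 ⊕ 173 = 96.
C1: E(K, 96) = 79; 194 ⊕ 79 = 141.

C0 = 96, C1 = 141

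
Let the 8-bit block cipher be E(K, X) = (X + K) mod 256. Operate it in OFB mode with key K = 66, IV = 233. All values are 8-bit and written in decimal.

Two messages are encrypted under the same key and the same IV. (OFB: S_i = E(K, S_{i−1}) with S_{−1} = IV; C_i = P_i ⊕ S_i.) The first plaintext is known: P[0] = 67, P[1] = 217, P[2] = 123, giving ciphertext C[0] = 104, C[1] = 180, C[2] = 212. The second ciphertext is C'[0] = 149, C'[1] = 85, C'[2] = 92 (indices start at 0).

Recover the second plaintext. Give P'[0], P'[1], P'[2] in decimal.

P'[0] = 190, P'[1] = 56, P'[2] = 243

In OFB with a reused IV, both messages share the same keystream S_i, so C_i ⊕ C'_i = P_i ⊕ P'_i and thus P'_i = P_i ⊕ C_i ⊕ C'_i.
P'[0]: 67 ⊕ 104 ⊕ 149 = 190.
P'[1]: 217 ⊕ 180 ⊕ 85 = 56.
P'[2]: 123 ⊕ 212 ⊕ 92 = 243.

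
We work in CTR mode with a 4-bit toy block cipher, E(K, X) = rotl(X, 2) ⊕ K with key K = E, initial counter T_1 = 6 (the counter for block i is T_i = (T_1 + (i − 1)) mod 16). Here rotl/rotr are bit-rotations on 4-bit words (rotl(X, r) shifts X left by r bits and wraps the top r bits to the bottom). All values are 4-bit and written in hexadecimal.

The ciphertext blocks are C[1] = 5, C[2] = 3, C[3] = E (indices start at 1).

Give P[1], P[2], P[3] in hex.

P[1] = 2, P[2] = 0, P[3] = 2

CTR decryption: S_i = E(K, T_i) where T_i is the counter for block i; P_i = C_i ⊕ S_i.
P[1]: T = 6, S = E(K, T) = 7; 5 ⊕ 7 = 2.
P[2]: T = 7, S = E(K, T) = 3; 3 ⊕ 3 = 0.
P[3]: T = 8, S = E(K, T) = C; E ⊕ C = 2.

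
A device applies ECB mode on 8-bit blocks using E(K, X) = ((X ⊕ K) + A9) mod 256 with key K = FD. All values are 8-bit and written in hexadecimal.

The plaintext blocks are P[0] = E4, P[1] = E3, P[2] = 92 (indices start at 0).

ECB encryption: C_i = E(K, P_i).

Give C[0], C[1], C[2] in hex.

C[0]: E(K, E4) = C2.
C[1]: E(K, E3) = C7.
C[2]: E(K, 92) = 18.

C[0] = C2, C[1] = C7, C[2] = 18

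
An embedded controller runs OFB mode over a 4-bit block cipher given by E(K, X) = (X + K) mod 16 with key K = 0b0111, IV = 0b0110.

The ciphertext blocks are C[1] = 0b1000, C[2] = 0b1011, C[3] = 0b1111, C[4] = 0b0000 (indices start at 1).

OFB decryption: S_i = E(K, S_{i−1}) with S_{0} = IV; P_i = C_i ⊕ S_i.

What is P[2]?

P[1]: S = E(K, 0b0110) = 0b1101; 0b1000 ⊕ 0b1101 = 0b0101.
P[2]: S = E(K, 0b1101) = 0b0100; 0b1011 ⊕ 0b0100 = 0b1111.

P[2] = 0b1111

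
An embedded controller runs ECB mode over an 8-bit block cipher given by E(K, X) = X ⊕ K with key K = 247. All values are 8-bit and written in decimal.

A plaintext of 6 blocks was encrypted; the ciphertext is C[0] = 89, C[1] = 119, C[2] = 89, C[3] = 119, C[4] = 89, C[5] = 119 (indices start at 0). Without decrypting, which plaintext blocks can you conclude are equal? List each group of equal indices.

P[0] = P[2] = P[4]; P[1] = P[3] = P[5]

ECB encrypts each block independently with the same key, so equal ciphertext blocks imply equal plaintext blocks.
C[0] = C[2] = C[4] = 89, so P[0] = P[2] = P[4].
C[1] = C[3] = C[5] = 119, so P[1] = P[3] = P[5].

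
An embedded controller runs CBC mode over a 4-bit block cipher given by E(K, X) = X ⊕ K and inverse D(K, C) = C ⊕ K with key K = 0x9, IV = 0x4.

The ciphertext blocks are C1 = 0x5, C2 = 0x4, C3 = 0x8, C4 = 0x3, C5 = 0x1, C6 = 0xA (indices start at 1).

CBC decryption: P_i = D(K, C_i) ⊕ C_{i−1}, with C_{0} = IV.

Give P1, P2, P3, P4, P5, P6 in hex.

P1: D(K, 0x5) = 0xC; 0xC ⊕ 0x4 = 0x8.
P2: D(K, 0x4) = 0xD; 0xD ⊕ 0x5 = 0x8.
P3: D(K, 0x8) = 0x1; 0x1 ⊕ 0x4 = 0x5.
P4: D(K, 0x3) = 0xA; 0xA ⊕ 0x8 = 0x2.
P5: D(K, 0x1) = 0x8; 0x8 ⊕ 0x3 = 0xB.
P6: D(K, 0xA) = 0x3; 0x3 ⊕ 0x1 = 0x2.

P1 = 0x8, P2 = 0x8, P3 = 0x5, P4 = 0x2, P5 = 0xB, P6 = 0x2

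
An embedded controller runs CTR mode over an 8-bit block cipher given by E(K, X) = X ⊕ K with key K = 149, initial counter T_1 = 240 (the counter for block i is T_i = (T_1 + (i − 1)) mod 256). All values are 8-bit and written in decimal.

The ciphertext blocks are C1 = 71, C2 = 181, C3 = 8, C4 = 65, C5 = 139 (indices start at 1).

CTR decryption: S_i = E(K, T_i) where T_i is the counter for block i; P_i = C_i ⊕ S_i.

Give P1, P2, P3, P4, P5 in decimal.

P1: T = 240, S = E(K, T) = 101; 71 ⊕ 101 = 34.
P2: T = 241, S = E(K, T) = 100; 181 ⊕ 100 = 209.
P3: T = 242, S = E(K, T) = 103; 8 ⊕ 103 = 111.
P4: T = 243, S = E(K, T) = 102; 65 ⊕ 102 = 39.
P5: T = 244, S = E(K, T) = 97; 139 ⊕ 97 = 234.

P1 = 34, P2 = 209, P3 = 111, P4 = 39, P5 = 234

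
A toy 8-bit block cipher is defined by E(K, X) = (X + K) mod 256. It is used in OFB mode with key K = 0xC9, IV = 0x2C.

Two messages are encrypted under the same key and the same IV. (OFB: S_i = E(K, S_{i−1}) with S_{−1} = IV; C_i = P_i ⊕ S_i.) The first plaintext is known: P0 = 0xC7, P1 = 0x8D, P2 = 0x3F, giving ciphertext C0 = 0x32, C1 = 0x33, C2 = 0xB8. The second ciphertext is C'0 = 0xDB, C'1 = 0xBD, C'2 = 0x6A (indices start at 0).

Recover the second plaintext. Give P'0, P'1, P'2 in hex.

In OFB with a reused IV, both messages share the same keystream S_i, so C_i ⊕ C'_i = P_i ⊕ P'_i and thus P'_i = P_i ⊕ C_i ⊕ C'_i.
P'0: 0xC7 ⊕ 0x32 ⊕ 0xDB = 0x2E.
P'1: 0x8D ⊕ 0x33 ⊕ 0xBD = 0x03.
P'2: 0x3F ⊕ 0xB8 ⊕ 0x6A = 0xED.

P'0 = 0x2E, P'1 = 0x03, P'2 = 0xED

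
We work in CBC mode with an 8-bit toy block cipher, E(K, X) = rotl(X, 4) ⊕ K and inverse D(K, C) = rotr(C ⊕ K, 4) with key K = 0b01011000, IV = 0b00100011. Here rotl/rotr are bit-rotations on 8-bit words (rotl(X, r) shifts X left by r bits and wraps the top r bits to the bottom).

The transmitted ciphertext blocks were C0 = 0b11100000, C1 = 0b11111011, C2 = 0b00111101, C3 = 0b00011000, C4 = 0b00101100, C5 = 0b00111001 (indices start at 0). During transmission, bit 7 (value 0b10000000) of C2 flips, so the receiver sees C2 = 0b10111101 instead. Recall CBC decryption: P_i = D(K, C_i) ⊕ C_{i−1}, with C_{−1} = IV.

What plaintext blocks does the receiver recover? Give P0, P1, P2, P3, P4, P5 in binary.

Only C2 changed, to 0b10111101. In CBC, a change in C_i garbles P_i and flips the same bit in P_{i+1}. Decrypting the received ciphertext:
P0: D(K, 0b11100000) = 0b10001011; 0b10001011 ⊕ 0b00100011 = 0b10101000.
P1: D(K, 0b11111011) = 0b00111010; 0b00111010 ⊕ 0b11100000 = 0b11011010.
P2: D(K, 0b10111101) = 0b01011110; 0b01011110 ⊕ 0b11111011 = 0b10100101.
P3: D(K, 0b00011000) = 0b00000100; 0b00000100 ⊕ 0b10111101 = 0b10111001.
P4: D(K, 0b00101100) = 0b01000111; 0b01000111 ⊕ 0b00011000 = 0b01011111.
P5: D(K, 0b00111001) = 0b00010110; 0b00010110 ⊕ 0b00101100 = 0b00111010.
Blocks that differ from the original plaintext: P2, P3.

P0 = 0b10101000, P1 = 0b11011010, P2 = 0b10100101, P3 = 0b10111001, P4 = 0b01011111, P5 = 0b00111010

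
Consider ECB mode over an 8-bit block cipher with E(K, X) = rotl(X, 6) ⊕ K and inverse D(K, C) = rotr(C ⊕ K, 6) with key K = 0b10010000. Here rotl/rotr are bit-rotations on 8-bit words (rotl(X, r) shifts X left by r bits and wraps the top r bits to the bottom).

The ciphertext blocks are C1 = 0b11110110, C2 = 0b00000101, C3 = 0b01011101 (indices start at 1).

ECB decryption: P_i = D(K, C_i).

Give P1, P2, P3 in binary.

P1: D(K, 0b11110110) = 0b10011001.
P2: D(K, 0b00000101) = 0b01010110.
P3: D(K, 0b01011101) = 0b00110111.

P1 = 0b10011001, P2 = 0b01010110, P3 = 0b00110111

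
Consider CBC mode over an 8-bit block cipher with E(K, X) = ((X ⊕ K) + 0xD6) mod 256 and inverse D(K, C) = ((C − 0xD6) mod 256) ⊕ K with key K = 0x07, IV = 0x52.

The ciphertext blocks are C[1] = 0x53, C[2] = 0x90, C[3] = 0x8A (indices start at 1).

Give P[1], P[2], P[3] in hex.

P[1] = 0x28, P[2] = 0xEE, P[3] = 0x23

CBC decryption: P_i = D(K, C_i) ⊕ C_{i−1}, with C_{0} = IV.
P[1]: D(K, 0x53) = 0x7A; 0x7A ⊕ 0x52 = 0x28.
P[2]: D(K, 0x90) = 0xBD; 0xBD ⊕ 0x53 = 0xEE.
P[3]: D(K, 0x8A) = 0xB3; 0xB3 ⊕ 0x90 = 0x23.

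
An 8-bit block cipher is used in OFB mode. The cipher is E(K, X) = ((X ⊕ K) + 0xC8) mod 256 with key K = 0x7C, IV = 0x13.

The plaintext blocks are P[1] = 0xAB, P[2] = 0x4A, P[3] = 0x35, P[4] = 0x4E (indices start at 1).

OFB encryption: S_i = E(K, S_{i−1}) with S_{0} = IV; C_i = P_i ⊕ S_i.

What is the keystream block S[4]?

0x13

C[1]: S = E(K, 0x13) = 0x37; 0xAB ⊕ 0x37 = 0x9C.
C[2]: S = E(K, 0x37) = 0x13; 0x4A ⊕ 0x13 = 0x59.
C[3]: S = E(K, 0x13) = 0x37; 0x35 ⊕ 0x37 = 0x02.
C[4]: S = E(K, 0x37) = 0x13; 0x4E ⊕ 0x13 = 0x5D.
So S[4] = 0x13.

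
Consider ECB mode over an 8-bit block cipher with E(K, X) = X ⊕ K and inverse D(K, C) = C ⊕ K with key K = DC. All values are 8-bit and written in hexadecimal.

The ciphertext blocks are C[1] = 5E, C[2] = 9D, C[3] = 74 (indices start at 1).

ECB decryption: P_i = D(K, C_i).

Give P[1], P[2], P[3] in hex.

P[1]: D(K, 5E) = 82.
P[2]: D(K, 9D) = 41.
P[3]: D(K, 74) = A8.

P[1] = 82, P[2] = 41, P[3] = A8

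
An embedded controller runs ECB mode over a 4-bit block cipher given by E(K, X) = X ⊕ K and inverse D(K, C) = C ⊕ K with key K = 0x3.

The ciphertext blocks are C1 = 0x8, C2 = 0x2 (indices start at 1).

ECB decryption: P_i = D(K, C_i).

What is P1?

P1: D(K, 0x8) = 0xB.

P1 = 0xB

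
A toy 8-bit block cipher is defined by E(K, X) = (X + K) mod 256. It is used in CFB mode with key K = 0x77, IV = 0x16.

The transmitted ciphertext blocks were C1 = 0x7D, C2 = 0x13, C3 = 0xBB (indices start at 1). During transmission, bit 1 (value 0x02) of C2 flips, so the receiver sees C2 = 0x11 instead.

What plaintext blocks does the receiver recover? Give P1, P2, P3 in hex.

P1 = 0xF0, P2 = 0xE5, P3 = 0x33

CFB decryption: P_i = C_i ⊕ E(K, C_{i−1}), with C_{0} = IV.
Only C2 changed, to 0x11. In CFB, a change in C_i flips the same bit in P_i and garbles P_{i+1}. Decrypting the received ciphertext:
P1: E(K, 0x16) = 0x8D; 0x7D ⊕ 0x8D = 0xF0.
P2: E(K, 0x7D) = 0xF4; 0x11 ⊕ 0xF4 = 0xE5.
P3: E(K, 0x11) = 0x88; 0xBB ⊕ 0x88 = 0x33.
Blocks that differ from the original plaintext: P2, P3.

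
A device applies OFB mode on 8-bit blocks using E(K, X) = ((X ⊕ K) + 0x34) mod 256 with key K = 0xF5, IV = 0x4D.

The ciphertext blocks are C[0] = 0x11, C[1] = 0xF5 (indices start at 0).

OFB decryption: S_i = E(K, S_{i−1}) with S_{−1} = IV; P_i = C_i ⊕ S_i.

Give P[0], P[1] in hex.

P[0]: S = E(K, 0x4D) = 0xEC; 0x11 ⊕ 0xEC = 0xFD.
P[1]: S = E(K, 0xEC) = 0x4D; 0xF5 ⊕ 0x4D = 0xB8.

P[0] = 0xFD, P[1] = 0xB8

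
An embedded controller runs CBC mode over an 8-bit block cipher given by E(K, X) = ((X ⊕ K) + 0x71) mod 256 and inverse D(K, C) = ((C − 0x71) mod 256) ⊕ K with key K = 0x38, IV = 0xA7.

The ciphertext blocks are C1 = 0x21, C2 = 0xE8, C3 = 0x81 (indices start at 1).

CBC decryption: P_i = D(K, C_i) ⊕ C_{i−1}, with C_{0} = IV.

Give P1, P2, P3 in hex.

P1 = 0x2F, P2 = 0x6E, P3 = 0xC0

P1: D(K, 0x21) = 0x88; 0x88 ⊕ 0xA7 = 0x2F.
P2: D(K, 0xE8) = 0x4F; 0x4F ⊕ 0x21 = 0x6E.
P3: D(K, 0x81) = 0x28; 0x28 ⊕ 0xE8 = 0xC0.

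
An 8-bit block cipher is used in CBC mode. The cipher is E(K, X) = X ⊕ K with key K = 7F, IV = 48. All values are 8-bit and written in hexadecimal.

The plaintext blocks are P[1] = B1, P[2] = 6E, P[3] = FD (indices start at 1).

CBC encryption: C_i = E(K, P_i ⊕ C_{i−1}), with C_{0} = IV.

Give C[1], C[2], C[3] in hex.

C[1]: P[1] ⊕ 48 = F9; E(K, F9) = 86.
C[2]: P[2] ⊕ 86 = E8; E(K, E8) = 97.
C[3]: P[3] ⊕ 97 = 6A; E(K, 6A) = 15.

C[1] = 86, C[2] = 97, C[3] = 15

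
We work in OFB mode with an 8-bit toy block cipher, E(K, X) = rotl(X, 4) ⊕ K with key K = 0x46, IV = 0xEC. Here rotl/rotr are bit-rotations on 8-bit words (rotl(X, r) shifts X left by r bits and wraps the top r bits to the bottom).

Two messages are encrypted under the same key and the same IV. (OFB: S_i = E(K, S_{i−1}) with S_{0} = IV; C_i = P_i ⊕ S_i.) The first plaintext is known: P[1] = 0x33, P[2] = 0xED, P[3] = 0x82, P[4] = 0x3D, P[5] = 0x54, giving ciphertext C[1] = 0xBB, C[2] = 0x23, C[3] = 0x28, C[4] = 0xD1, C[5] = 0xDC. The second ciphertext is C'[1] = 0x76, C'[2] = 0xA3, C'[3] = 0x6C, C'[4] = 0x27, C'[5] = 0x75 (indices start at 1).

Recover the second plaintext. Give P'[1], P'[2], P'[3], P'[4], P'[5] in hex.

P'[1] = 0xFE, P'[2] = 0x6D, P'[3] = 0xC6, P'[4] = 0xCB, P'[5] = 0xFD

In OFB with a reused IV, both messages share the same keystream S_i, so C_i ⊕ C'_i = P_i ⊕ P'_i and thus P'_i = P_i ⊕ C_i ⊕ C'_i.
P'[1]: 0x33 ⊕ 0xBB ⊕ 0x76 = 0xFE.
P'[2]: 0xED ⊕ 0x23 ⊕ 0xA3 = 0x6D.
P'[3]: 0x82 ⊕ 0x28 ⊕ 0x6C = 0xC6.
P'[4]: 0x3D ⊕ 0xD1 ⊕ 0x27 = 0xCB.
P'[5]: 0x54 ⊕ 0xDC ⊕ 0x75 = 0xFD.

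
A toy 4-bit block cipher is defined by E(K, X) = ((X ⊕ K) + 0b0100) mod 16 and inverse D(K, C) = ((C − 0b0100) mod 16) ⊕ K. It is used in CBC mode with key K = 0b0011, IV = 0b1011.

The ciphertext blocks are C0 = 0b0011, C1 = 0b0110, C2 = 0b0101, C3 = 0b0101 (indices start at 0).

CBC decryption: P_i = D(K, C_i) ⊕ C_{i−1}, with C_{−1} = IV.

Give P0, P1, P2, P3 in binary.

P0: D(K, 0b0011) = 0b1100; 0b1100 ⊕ 0b1011 = 0b0111.
P1: D(K, 0b0110) = 0b0001; 0b0001 ⊕ 0b0011 = 0b0010.
P2: D(K, 0b0101) = 0b0010; 0b0010 ⊕ 0b0110 = 0b0100.
P3: D(K, 0b0101) = 0b0010; 0b0010 ⊕ 0b0101 = 0b0111.

P0 = 0b0111, P1 = 0b0010, P2 = 0b0100, P3 = 0b0111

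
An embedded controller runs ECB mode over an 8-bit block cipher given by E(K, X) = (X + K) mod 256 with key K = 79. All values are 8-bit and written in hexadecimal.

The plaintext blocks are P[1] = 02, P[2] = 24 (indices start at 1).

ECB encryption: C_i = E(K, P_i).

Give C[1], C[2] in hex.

C[1] = 7B, C[2] = 9D

C[1]: E(K, 02) = 7B.
C[2]: E(K, 24) = 9D.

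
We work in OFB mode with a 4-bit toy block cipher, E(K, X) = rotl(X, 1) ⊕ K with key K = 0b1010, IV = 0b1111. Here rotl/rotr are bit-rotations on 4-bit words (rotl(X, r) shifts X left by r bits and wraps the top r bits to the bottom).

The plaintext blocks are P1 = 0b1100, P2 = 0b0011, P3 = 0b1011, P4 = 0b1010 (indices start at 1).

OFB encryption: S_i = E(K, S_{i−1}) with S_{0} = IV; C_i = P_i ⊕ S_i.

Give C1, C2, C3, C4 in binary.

C1: S = E(K, 0b1111) = 0b0101; 0b1100 ⊕ 0b0101 = 0b1001.
C2: S = E(K, 0b0101) = 0b0000; 0b0011 ⊕ 0b0000 = 0b0011.
C3: S = E(K, 0b0000) = 0b1010; 0b1011 ⊕ 0b1010 = 0b0001.
C4: S = E(K, 0b1010) = 0b1111; 0b1010 ⊕ 0b1111 = 0b0101.

C1 = 0b1001, C2 = 0b0011, C3 = 0b0001, C4 = 0b0101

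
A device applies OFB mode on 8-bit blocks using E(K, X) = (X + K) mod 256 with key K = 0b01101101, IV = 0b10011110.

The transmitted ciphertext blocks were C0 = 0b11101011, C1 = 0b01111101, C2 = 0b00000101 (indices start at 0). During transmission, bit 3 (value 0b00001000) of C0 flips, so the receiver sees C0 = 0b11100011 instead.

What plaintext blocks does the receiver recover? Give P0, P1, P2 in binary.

OFB decryption: S_i = E(K, S_{i−1}) with S_{−1} = IV; P_i = C_i ⊕ S_i.
Only C0 changed, to 0b11100011. In OFB, a change in C_i flips the same bit in P_i only; the keystream is unaffected. Decrypting the received ciphertext:
P0: S = E(K, 0b10011110) = 0b00001011; 0b11100011 ⊕ 0b00001011 = 0b11101000.
P1: S = E(K, 0b00001011) = 0b01111000; 0b01111101 ⊕ 0b01111000 = 0b00000101.
P2: S = E(K, 0b01111000) = 0b11100101; 0b00000101 ⊕ 0b11100101 = 0b11100000.
Blocks that differ from the original plaintext: P0.

P0 = 0b11101000, P1 = 0b00000101, P2 = 0b11100000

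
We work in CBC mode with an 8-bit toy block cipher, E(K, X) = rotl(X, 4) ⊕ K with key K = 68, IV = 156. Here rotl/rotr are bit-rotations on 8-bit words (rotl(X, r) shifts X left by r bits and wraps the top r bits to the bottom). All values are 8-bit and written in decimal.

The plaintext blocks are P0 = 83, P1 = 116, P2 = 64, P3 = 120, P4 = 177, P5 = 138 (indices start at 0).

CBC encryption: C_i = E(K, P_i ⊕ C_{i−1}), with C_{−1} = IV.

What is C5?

C0: P0 ⊕ 156 = 207; E(K, 207) = 184.
C1: P1 ⊕ 184 = 204; E(K, 204) = 136.
C2: P2 ⊕ 136 = 200; E(K, 200) = 200.
C3: P3 ⊕ 200 = 176; E(K, 176) = 79.
C4: P4 ⊕ 79 = 254; E(K, 254) = 171.
C5: P5 ⊕ 171 = 33; E(K, 33) = 86.

C5 = 86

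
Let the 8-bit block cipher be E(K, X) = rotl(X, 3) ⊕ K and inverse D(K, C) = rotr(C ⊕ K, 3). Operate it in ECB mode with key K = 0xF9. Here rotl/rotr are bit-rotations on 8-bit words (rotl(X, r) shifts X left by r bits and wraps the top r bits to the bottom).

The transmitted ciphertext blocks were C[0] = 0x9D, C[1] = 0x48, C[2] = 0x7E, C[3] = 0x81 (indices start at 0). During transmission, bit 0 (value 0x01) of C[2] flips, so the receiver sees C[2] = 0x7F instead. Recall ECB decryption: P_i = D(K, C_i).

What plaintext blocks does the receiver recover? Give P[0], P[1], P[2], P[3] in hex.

P[0] = 0x8C, P[1] = 0x36, P[2] = 0xD0, P[3] = 0x0F

Only C[2] changed, to 0x7F. In ECB, a change in C_i affects only P_i. Decrypting the received ciphertext:
P[0]: D(K, 0x9D) = 0x8C.
P[1]: D(K, 0x48) = 0x36.
P[2]: D(K, 0x7F) = 0xD0.
P[3]: D(K, 0x81) = 0x0F.
Blocks that differ from the original plaintext: P[2].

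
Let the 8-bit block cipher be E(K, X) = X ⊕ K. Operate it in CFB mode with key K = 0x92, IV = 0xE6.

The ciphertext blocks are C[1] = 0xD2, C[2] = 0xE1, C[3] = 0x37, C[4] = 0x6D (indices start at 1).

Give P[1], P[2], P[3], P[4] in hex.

P[1] = 0xA6, P[2] = 0xA1, P[3] = 0x44, P[4] = 0xC8

CFB decryption: P_i = C_i ⊕ E(K, C_{i−1}), with C_{0} = IV.
P[1]: E(K, 0xE6) = 0x74; 0xD2 ⊕ 0x74 = 0xA6.
P[2]: E(K, 0xD2) = 0x40; 0xE1 ⊕ 0x40 = 0xA1.
P[3]: E(K, 0xE1) = 0x73; 0x37 ⊕ 0x73 = 0x44.
P[4]: E(K, 0x37) = 0xA5; 0x6D ⊕ 0xA5 = 0xC8.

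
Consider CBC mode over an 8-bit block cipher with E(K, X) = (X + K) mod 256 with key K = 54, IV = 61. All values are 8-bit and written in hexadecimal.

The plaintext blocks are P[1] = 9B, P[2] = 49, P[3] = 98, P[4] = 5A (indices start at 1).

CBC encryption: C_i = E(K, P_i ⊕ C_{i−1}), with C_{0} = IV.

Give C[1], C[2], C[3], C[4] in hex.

C[1]: P[1] ⊕ 61 = FA; E(K, FA) = 4E.
C[2]: P[2] ⊕ 4E = 07; E(K, 07) = 5B.
C[3]: P[3] ⊕ 5B = C3; E(K, C3) = 17.
C[4]: P[4] ⊕ 17 = 4D; E(K, 4D) = A1.

C[1] = 4E, C[2] = 5B, C[3] = 17, C[4] = A1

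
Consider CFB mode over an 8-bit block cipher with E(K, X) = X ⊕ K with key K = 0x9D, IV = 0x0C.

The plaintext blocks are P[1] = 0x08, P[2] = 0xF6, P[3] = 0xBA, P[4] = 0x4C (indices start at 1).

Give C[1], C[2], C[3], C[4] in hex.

CFB encryption: C_i = P_i ⊕ E(K, C_{i−1}), with C_{0} = IV.
C[1]: E(K, 0x0C) = 0x91; 0x08 ⊕ 0x91 = 0x99.
C[2]: E(K, 0x99) = 0x04; 0xF6 ⊕ 0x04 = 0xF2.
C[3]: E(K, 0xF2) = 0x6F; 0xBA ⊕ 0x6F = 0xD5.
C[4]: E(K, 0xD5) = 0x48; 0x4C ⊕ 0x48 = 0x04.

C[1] = 0x99, C[2] = 0xF2, C[3] = 0xD5, C[4] = 0x04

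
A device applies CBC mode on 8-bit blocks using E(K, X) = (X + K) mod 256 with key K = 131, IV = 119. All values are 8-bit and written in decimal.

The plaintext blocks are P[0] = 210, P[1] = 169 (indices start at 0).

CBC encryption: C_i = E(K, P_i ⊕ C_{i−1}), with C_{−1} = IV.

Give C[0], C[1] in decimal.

C[0]: P[0] ⊕ 119 = 165; E(K, 165) = 40.
C[1]: P[1] ⊕ 40 = 129; E(K, 129) = 4.

C[0] = 40, C[1] = 4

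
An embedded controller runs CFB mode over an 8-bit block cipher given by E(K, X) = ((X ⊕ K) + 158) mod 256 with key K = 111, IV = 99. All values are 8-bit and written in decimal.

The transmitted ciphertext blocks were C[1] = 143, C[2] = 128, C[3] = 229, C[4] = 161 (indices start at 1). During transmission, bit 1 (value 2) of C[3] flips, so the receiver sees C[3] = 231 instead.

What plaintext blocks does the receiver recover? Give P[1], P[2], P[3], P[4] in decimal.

CFB decryption: P_i = C_i ⊕ E(K, C_{i−1}), with C_{0} = IV.
Only C[3] changed, to 231. In CFB, a change in C_i flips the same bit in P_i and garbles P_{i+1}. Decrypting the received ciphertext:
P[1]: E(K, 99) = 170; 143 ⊕ 170 = 37.
P[2]: E(K, 143) = 126; 128 ⊕ 126 = 254.
P[3]: E(K, 128) = 141; 231 ⊕ 141 = 106.
P[4]: E(K, 231) = 38; 161 ⊕ 38 = 135.
Blocks that differ from the original plaintext: P[3], P[4].

P[1] = 37, P[2] = 254, P[3] = 106, P[4] = 135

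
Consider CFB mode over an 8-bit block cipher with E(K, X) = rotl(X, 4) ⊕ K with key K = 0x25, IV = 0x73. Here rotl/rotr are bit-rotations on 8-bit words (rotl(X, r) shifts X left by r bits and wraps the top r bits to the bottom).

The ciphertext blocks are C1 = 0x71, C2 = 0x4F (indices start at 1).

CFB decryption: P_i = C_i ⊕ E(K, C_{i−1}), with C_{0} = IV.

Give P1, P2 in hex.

P1: E(K, 0x73) = 0x12; 0x71 ⊕ 0x12 = 0x63.
P2: E(K, 0x71) = 0x32; 0x4F ⊕ 0x32 = 0x7D.

P1 = 0x63, P2 = 0x7D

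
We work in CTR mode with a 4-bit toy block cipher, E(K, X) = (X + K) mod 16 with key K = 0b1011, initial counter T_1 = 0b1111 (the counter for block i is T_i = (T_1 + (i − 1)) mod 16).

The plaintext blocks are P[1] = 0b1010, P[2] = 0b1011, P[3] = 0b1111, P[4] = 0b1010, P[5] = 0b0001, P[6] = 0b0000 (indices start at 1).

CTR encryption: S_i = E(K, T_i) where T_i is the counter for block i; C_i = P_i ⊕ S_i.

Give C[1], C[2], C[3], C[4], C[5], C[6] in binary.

C[1] = 0b0000, C[2] = 0b0000, C[3] = 0b0011, C[4] = 0b0111, C[5] = 0b1111, C[6] = 0b1111

C[1]: T = 0b1111, S = E(K, T) = 0b1010; 0b1010 ⊕ 0b1010 = 0b0000.
C[2]: T = 0b0000, S = E(K, T) = 0b1011; 0b1011 ⊕ 0b1011 = 0b0000.
C[3]: T = 0b0001, S = E(K, T) = 0b1100; 0b1111 ⊕ 0b1100 = 0b0011.
C[4]: T = 0b0010, S = E(K, T) = 0b1101; 0b1010 ⊕ 0b1101 = 0b0111.
C[5]: T = 0b0011, S = E(K, T) = 0b1110; 0b0001 ⊕ 0b1110 = 0b1111.
C[6]: T = 0b0100, S = E(K, T) = 0b1111; 0b0000 ⊕ 0b1111 = 0b1111.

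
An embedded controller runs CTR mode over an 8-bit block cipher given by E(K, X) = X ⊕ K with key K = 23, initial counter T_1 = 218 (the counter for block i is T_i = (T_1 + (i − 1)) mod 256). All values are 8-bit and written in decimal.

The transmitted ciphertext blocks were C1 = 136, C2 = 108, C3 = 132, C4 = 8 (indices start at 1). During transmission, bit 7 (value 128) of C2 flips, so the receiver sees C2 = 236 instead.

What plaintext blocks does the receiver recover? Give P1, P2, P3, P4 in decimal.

CTR decryption: S_i = E(K, T_i) where T_i is the counter for block i; P_i = C_i ⊕ S_i.
Only C2 changed, to 236. In CTR, a change in C_i flips the same bit in P_i only; the keystream is unaffected. Decrypting the received ciphertext:
P1: T = 218, S = E(K, T) = 205; 136 ⊕ 205 = 69.
P2: T = 219, S = E(K, T) = 204; 236 ⊕ 204 = 32.
P3: T = 220, S = E(K, T) = 203; 132 ⊕ 203 = 79.
P4: T = 221, S = E(K, T) = 202; 8 ⊕ 202 = 194.
Blocks that differ from the original plaintext: P2.

P1 = 69, P2 = 32, P3 = 79, P4 = 194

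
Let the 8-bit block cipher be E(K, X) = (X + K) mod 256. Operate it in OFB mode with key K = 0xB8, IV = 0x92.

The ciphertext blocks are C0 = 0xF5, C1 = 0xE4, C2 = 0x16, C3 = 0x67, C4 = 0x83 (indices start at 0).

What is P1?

OFB decryption: S_i = E(K, S_{i−1}) with S_{−1} = IV; P_i = C_i ⊕ S_i.
P0: S = E(K, 0x92) = 0x4A; 0xF5 ⊕ 0x4A = 0xBF.
P1: S = E(K, 0x4A) = 0x02; 0xE4 ⊕ 0x02 = 0xE6.

P1 = 0xE6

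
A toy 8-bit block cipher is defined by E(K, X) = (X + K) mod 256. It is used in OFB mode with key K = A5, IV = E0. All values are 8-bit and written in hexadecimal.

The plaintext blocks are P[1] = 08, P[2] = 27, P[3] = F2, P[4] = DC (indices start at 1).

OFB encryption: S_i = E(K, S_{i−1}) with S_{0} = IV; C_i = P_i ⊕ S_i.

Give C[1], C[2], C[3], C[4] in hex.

C[1]: S = E(K, E0) = 85; 08 ⊕ 85 = 8D.
C[2]: S = E(K, 85) = 2A; 27 ⊕ 2A = 0D.
C[3]: S = E(K, 2A) = CF; F2 ⊕ CF = 3D.
C[4]: S = E(K, CF) = 74; DC ⊕ 74 = A8.

C[1] = 8D, C[2] = 0D, C[3] = 3D, C[4] = A8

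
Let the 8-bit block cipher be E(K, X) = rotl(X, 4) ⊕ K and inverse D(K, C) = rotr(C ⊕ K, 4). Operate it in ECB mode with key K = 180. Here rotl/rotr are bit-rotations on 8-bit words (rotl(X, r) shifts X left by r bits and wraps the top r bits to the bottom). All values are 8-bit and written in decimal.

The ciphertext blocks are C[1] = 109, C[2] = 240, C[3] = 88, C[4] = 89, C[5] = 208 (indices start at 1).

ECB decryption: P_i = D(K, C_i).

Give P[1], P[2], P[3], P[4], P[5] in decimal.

P[1]: D(K, 109) = 157.
P[2]: D(K, 240) = 68.
P[3]: D(K, 88) = 206.
P[4]: D(K, 89) = 222.
P[5]: D(K, 208) = 70.

P[1] = 157, P[2] = 68, P[3] = 206, P[4] = 222, P[5] = 70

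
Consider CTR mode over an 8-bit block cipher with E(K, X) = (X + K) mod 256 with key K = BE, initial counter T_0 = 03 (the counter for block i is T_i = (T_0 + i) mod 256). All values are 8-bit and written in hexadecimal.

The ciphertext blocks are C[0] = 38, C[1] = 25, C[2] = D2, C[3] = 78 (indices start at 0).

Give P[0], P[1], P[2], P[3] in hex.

CTR decryption: S_i = E(K, T_i) where T_i is the counter for block i; P_i = C_i ⊕ S_i.
P[0]: T = 03, S = E(K, T) = C1; 38 ⊕ C1 = F9.
P[1]: T = 04, S = E(K, T) = C2; 25 ⊕ C2 = E7.
P[2]: T = 05, S = E(K, T) = C3; D2 ⊕ C3 = 11.
P[3]: T = 06, S = E(K, T) = C4; 78 ⊕ C4 = BC.

P[0] = F9, P[1] = E7, P[2] = 11, P[3] = BC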